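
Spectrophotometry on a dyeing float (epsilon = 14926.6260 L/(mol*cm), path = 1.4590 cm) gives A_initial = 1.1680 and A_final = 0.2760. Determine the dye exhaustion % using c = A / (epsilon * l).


c_initial = A_i / (epsilon * l) = 1.1680 / (14926.6260 * 1.4590) = 5.3632e-05 mol/L
c_final = A_f / (epsilon * l) = 0.2760 / (14926.6260 * 1.4590) = 1.2673e-05 mol/L
Exhaustion = (c_initial - c_final) / c_initial * 100 = (5.3632e-05 - 1.2673e-05) / 5.3632e-05 * 100 = 76.3699 %


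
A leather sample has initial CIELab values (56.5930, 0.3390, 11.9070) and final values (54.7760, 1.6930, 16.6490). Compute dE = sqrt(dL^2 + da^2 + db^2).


dL = -1.8170, da = 1.3540, db = 4.7420
dE = sqrt((-1.8170)^2 + 1.3540^2 + 4.7420^2) = 5.2556


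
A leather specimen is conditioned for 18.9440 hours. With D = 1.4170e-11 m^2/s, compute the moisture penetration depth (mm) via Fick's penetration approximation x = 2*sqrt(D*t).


t = 18.9440 hr * 3600 = 68198.4000 s
D * t = 1.4170e-11 * 68198.4000 = 9.6637e-07
x = 2 * sqrt(D*t) = 2 * sqrt(9.6637e-07) = 0.00196608 m = 1.9661 mm


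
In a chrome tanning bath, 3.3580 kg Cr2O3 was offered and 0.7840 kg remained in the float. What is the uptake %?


Formula: Uptake = (offered - residual) / offered * 100
Substituting: Uptake = (3.3580 - 0.7840) / 3.3580 * 100
Result: 76.6528 %


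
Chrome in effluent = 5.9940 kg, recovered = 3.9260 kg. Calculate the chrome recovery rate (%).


Formula: Recovery = recovered / input * 100
Substituting: Recovery = 3.9260 / 5.9940 * 100
Result: 65.4988 %


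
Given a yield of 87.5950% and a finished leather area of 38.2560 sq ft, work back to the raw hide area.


Formula: raw = finished * 100 / yield
Substituting: raw = 38.2560 * 100 / 87.5950
Result: 43.6737 sq ft


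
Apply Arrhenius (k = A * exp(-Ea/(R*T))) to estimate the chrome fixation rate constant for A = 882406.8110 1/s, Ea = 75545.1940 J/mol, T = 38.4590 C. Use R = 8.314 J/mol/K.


T_K = T_C + 273.15 = 38.4590 + 273.15 = 311.6090 K
exponent = -Ea / (R * T_K) = -75545.1940 / (8.314 * 311.6090) = -29.1600
k = A * exp(exponent) = 882406.8110 * exp(-29.1600) = 1.9128e-07 1/s


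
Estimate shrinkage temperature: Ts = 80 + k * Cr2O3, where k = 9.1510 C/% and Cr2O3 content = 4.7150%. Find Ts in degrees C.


Formula: Ts = 80 + k * Cr2O3
Substituting: Ts = 80 + 9.1510 * 4.7150
Result: 123.1470 C


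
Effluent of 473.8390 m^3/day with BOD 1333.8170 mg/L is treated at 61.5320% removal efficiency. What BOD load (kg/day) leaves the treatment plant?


Load_in = volume * conc / 1000 = 473.8390 * 1333.8170 / 1000 = 632.0145 kg/day
Removed = Load_in * eff / 100 = 632.0145 * 61.5320 / 100 = 388.8912 kg/day
Load_out = Load_in - Removed = 632.0145 - 388.8912 = 243.1233 kg/day


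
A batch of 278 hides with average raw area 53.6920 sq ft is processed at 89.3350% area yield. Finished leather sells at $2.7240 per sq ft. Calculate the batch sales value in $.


Raw_total = N * avg_area = 278 * 53.6920 = 14926.3760 sq ft
Finished = Raw_total * yield / 100 = 14926.3760 * 89.3350 / 100 = 13334.4780 sq ft
Value = Finished * price = 13334.4780 * 2.7240 = 36323.1181 $


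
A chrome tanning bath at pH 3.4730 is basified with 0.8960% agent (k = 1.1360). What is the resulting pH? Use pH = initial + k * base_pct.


Formula: pH_final = pH_initial + k * base_pct
Substituting: pH_final = 3.4730 + 1.1360 * 0.8960
Result: 4.4909


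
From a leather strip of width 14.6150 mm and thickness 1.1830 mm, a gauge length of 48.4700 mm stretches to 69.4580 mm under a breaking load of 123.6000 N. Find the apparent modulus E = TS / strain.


TS = F / (w * t) = 123.6000 / (14.6150 * 1.1830) = 7.1488 N/mm^2
strain = (Lf - L0) / L0 = (69.4580 - 48.4700) / 48.4700 = 0.4330
E = TS / strain = 7.1488 / 0.4330 = 16.5096 N/mm^2


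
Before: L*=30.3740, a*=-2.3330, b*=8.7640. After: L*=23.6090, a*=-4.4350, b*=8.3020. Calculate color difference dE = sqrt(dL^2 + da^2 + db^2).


dL = -6.7650, da = -2.1020, db = -0.4620
dE = sqrt((-6.7650)^2 + (-2.1020)^2 + (-0.4620)^2) = 7.0991


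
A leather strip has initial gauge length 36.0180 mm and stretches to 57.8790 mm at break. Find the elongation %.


Formula: Elongation = (Lf - L0) / L0 * 100
Substituting: Elongation = (57.8790 - 36.0180) / 36.0180 * 100
Result: 60.6947 %


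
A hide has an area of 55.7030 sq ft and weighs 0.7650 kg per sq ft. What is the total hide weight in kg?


Formula: Weight = area * weight_per_sqft
Substituting: Weight = 55.7030 * 0.7650
Result: 42.6128 kg


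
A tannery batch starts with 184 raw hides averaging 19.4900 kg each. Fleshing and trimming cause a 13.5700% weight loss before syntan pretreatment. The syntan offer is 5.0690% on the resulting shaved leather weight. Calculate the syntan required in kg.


Total_raw = N * avg_wt = 184 * 19.4900 = 3586.1600 kg
Substrate = Total_raw * (1 - loss/100) = 3586.1600 * (1 - 13.5700/100) = 3099.5181 kg
Syntan = Substrate * pct / 100 = 3099.5181 * 5.0690 / 100 = 157.1146 kg


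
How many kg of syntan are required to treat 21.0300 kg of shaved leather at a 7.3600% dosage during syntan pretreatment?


Formula: Syntan = substrate * pct / 100
Substituting: Syntan = 21.0300 * 7.3600 / 100
Result: 1.5478 kg


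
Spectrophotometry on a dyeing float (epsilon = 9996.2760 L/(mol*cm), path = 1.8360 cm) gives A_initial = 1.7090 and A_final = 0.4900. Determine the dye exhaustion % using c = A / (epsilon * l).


c_initial = A_i / (epsilon * l) = 1.7090 / (9996.2760 * 1.8360) = 9.3117e-05 mol/L
c_final = A_f / (epsilon * l) = 0.4900 / (9996.2760 * 1.8360) = 2.6698e-05 mol/L
Exhaustion = (c_initial - c_final) / c_initial * 100 = (9.3117e-05 - 2.6698e-05) / 9.3117e-05 * 100 = 71.3283 %


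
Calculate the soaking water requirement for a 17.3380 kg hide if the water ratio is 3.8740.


Formula: Water = hide_weight * ratio
Substituting: Water = 17.3380 * 3.8740
Result: 67.1674 kg


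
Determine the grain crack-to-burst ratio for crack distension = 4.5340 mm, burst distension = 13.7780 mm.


Formula: Ratio = crack / burst
Substituting: Ratio = 4.5340 / 13.7780
Result: 0.3291


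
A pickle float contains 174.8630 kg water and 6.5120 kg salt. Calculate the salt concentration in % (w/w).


Formula: Conc = salt / (water + salt) * 100
Substituting: Conc = 6.5120 / (174.8630 + 6.5120) * 100
Result: 3.5904 %


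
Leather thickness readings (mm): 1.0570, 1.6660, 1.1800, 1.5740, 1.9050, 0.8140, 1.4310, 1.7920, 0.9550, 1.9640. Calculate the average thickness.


Formula: Average = sum / n
Substituting: Average = 14.3380 / 10
Result: 1.4338 mm


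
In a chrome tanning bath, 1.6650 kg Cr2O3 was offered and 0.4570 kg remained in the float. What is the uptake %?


Formula: Uptake = (offered - residual) / offered * 100
Substituting: Uptake = (1.6650 - 0.4570) / 1.6650 * 100
Result: 72.5526 %


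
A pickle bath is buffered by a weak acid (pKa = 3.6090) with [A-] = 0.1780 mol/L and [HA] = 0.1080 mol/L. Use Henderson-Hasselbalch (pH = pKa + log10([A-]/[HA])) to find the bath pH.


ratio = [A-] / [HA] = 0.1780 / 0.1080 = 1.6481
log10(ratio) = 0.2170
pH = pKa + log10(ratio) = 3.6090 + 0.2170 = 3.8260


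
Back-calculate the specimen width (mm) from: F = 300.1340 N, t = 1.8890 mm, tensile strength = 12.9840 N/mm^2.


Formula: w = F / (TS * t)
Substituting: w = 300.1340 / (12.9840 * 1.8890)
Result: 12.2370 mm


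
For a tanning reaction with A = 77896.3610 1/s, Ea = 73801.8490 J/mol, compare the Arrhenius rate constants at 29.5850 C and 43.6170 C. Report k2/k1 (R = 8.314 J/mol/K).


T1 = 29.5850 + 273.15 = 302.7350 K; T2 = 43.6170 + 273.15 = 316.7670 K
k1 = A * exp(-Ea/(R*T1)) = 77896.3610 * exp(-73801.8490/(8.314*302.7350)) = 1.4358e-08 1/s
k2 = A * exp(-Ea/(R*T2)) = 77896.3610 * exp(-73801.8490/(8.314*316.7670)) = 5.2627e-08 1/s
k2/k1 = 5.2627e-08 / 1.4358e-08 = 3.6652


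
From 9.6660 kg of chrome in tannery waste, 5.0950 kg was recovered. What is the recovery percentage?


Formula: Recovery = recovered / input * 100
Substituting: Recovery = 5.0950 / 9.6660 * 100
Result: 52.7105 %


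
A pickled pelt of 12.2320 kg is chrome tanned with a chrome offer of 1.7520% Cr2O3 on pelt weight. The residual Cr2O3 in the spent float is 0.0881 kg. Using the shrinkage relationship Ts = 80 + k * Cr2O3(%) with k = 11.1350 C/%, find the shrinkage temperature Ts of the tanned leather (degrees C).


Offered = pelt * offer_pct / 100 = 12.2320 * 1.7520 / 100 = 0.2143 kg
Uptake = offered - residual = 0.2143 - 0.0881 = 0.1262 kg
Cr2O3% on pelt = uptake / pelt * 100 = 0.1262 / 12.2320 * 100 = 1.0318 %
Ts = 80 + k * Cr2O3% = 80 + 11.1350 * 1.0318 = 91.4886 C


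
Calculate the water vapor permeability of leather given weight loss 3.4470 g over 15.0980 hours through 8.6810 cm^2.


Formula: WVP = loss / (area * time)
Substituting: WVP = 3.4470 / (8.6810 * 15.0980)
Result: 0.0262998 g/(cm^2*hr)


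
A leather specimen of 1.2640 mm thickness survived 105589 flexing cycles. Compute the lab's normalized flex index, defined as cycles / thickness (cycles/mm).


Formula: Index = cycles / thickness
Substituting: Index = 105589 / 1.2640
Result: 83535.6013 cycles/mm


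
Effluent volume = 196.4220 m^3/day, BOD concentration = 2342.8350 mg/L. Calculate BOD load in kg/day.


Formula: BOD_load = volume * conc / 1000
Substituting: BOD_load = 196.4220 * 2342.8350 / 1000
Result: 460.1843 kg/day


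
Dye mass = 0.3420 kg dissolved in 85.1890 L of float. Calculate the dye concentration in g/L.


Formula: Conc = dye_mass(kg) / volume(L) * 1000
Substituting: Conc = 0.3420 / 85.1890 * 1000
Result: 4.0146 g/L


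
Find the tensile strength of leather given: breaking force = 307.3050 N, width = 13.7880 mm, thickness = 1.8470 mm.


Formula: TS = force / (width * thickness)
Substituting: TS = 307.3050 / (13.7880 * 1.8470)
Result: 12.0671 N/mm^2


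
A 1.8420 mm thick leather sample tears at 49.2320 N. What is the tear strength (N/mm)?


Formula: Tear strength = force / thickness
Substituting: Tear strength = 49.2320 / 1.8420
Result: 26.7275 N/mm


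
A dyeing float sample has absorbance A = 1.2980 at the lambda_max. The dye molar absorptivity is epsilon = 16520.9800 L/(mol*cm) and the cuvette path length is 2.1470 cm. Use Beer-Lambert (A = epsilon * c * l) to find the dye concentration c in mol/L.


Formula: c = A / (epsilon * l)
Substituting: c = 1.2980 / (16520.9800 * 2.1470)
Result: 3.6594e-05 mol/L


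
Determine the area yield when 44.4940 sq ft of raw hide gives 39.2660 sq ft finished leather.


Formula: Yield = finished / raw * 100
Substituting: Yield = 39.2660 / 44.4940 * 100
Result: 88.2501 %


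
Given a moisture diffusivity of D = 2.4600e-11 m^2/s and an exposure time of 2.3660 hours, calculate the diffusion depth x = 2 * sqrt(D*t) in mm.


t = 2.3660 hr * 3600 = 8517.6000 s
D * t = 2.4600e-11 * 8517.6000 = 2.0953e-07
x = 2 * sqrt(D*t) = 2 * sqrt(2.0953e-07) = 9.1550e-04 m = 0.9155 mm


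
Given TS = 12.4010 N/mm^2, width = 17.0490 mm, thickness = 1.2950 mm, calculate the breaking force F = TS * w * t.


Formula: F = TS * w * t
Substituting: F = 12.4010 * 17.0490 * 1.2950
Result: 273.7949 N


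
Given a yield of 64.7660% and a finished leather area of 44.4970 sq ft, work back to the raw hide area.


Formula: raw = finished * 100 / yield
Substituting: raw = 44.4970 * 100 / 64.7660
Result: 68.7043 sq ft


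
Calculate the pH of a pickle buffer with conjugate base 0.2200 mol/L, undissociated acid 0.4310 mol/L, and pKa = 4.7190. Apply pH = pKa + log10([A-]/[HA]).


ratio = [A-] / [HA] = 0.2200 / 0.4310 = 0.5104
log10(ratio) = -0.2921
pH = pKa + log10(ratio) = 4.7190 - 0.2921 = 4.4269


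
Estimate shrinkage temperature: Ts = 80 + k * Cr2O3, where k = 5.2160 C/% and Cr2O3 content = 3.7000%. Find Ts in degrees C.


Formula: Ts = 80 + k * Cr2O3
Substituting: Ts = 80 + 5.2160 * 3.7000
Result: 99.2992 C


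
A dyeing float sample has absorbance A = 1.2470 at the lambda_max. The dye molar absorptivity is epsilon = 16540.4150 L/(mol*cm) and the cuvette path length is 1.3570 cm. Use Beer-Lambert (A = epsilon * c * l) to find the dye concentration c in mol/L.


Formula: c = A / (epsilon * l)
Substituting: c = 1.2470 / (16540.4150 * 1.3570)
Result: 5.5557e-05 mol/L


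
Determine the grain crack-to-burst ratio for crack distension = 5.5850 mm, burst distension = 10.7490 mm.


Formula: Ratio = crack / burst
Substituting: Ratio = 5.5850 / 10.7490
Result: 0.5196


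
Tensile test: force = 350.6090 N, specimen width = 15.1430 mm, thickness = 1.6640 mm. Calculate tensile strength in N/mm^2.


Formula: TS = force / (width * thickness)
Substituting: TS = 350.6090 / (15.1430 * 1.6640)
Result: 13.9142 N/mm^2


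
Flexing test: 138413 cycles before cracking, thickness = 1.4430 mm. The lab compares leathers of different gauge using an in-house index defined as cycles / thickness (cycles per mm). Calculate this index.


Formula: Index = cycles / thickness
Substituting: Index = 138413 / 1.4430
Result: 95920.3049 cycles/mm


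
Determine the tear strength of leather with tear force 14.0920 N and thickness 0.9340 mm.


Formula: Tear strength = force / thickness
Substituting: Tear strength = 14.0920 / 0.9340
Result: 15.0878 N/mm


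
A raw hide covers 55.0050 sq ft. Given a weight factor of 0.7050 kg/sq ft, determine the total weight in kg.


Formula: Weight = area * weight_per_sqft
Substituting: Weight = 55.0050 * 0.7050
Result: 38.7785 kg


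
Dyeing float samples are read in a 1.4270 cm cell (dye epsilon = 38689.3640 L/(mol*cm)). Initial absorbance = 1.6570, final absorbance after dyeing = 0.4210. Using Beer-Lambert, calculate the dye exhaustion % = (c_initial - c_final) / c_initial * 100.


c_initial = A_i / (epsilon * l) = 1.6570 / (38689.3640 * 1.4270) = 3.0013e-05 mol/L
c_final = A_f / (epsilon * l) = 0.4210 / (38689.3640 * 1.4270) = 7.6255e-06 mol/L
Exhaustion = (c_initial - c_final) / c_initial * 100 = (3.0013e-05 - 7.6255e-06) / 3.0013e-05 * 100 = 74.5926 %


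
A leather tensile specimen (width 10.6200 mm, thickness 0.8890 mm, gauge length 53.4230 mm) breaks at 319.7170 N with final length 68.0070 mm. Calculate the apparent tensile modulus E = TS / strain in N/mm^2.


TS = F / (w * t) = 319.7170 / (10.6200 * 0.8890) = 33.8641 N/mm^2
strain = (Lf - L0) / L0 = (68.0070 - 53.4230) / 53.4230 = 0.2730
E = TS / strain = 33.8641 / 0.2730 = 124.0484 N/mm^2


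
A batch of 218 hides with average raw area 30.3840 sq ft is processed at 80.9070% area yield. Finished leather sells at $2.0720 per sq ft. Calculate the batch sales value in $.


Raw_total = N * avg_area = 218 * 30.3840 = 6623.7120 sq ft
Finished = Raw_total * yield / 100 = 6623.7120 * 80.9070 / 100 = 5359.0467 sq ft
Value = Finished * price = 5359.0467 * 2.0720 = 11103.9447 $


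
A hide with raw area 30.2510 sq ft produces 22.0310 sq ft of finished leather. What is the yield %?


Formula: Yield = finished / raw * 100
Substituting: Yield = 22.0310 / 30.2510 * 100
Result: 72.8273 %


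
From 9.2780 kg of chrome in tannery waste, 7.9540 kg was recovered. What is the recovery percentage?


Formula: Recovery = recovered / input * 100
Substituting: Recovery = 7.9540 / 9.2780 * 100
Result: 85.7297 %


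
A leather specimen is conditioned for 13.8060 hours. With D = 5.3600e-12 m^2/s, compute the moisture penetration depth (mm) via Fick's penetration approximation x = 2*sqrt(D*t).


t = 13.8060 hr * 3600 = 49701.6000 s
D * t = 5.3600e-12 * 49701.6000 = 2.6640e-07
x = 2 * sqrt(D*t) = 2 * sqrt(2.6640e-07) = 0.00103228 m = 1.0323 mm


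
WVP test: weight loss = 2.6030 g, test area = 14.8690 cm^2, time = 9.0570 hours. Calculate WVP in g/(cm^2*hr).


Formula: WVP = loss / (area * time)
Substituting: WVP = 2.6030 / (14.8690 * 9.0570)
Result: 0.0193289 g/(cm^2*hr)


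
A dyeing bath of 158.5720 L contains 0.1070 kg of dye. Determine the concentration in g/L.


Formula: Conc = dye_mass(kg) / volume(L) * 1000
Substituting: Conc = 0.1070 / 158.5720 * 1000
Result: 0.6748 g/L


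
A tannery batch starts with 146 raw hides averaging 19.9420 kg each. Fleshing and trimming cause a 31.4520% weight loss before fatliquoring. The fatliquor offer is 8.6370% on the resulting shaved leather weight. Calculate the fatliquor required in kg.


Total_raw = N * avg_wt = 146 * 19.9420 = 2911.5320 kg
Substrate = Total_raw * (1 - loss/100) = 2911.5320 * (1 - 31.4520/100) = 1995.7970 kg
Fat = Substrate * pct / 100 = 1995.7970 * 8.6370 / 100 = 172.3770 kg


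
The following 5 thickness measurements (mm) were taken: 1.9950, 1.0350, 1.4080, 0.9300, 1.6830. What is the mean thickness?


Formula: Average = sum / n
Substituting: Average = 7.0510 / 5
Result: 1.4102 mm


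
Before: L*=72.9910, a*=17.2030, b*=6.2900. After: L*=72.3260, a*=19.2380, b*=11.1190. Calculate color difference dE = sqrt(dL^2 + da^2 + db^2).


dL = -0.6650, da = 2.0350, db = 4.8290
dE = sqrt((-0.6650)^2 + 2.0350^2 + 4.8290^2) = 5.2823


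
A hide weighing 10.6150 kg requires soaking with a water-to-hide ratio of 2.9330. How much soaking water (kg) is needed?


Formula: Water = hide_weight * ratio
Substituting: Water = 10.6150 * 2.9330
Result: 31.1338 kg


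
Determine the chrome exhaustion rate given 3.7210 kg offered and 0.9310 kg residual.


Formula: Uptake = (offered - residual) / offered * 100
Substituting: Uptake = (3.7210 - 0.9310) / 3.7210 * 100
Result: 74.9798 %


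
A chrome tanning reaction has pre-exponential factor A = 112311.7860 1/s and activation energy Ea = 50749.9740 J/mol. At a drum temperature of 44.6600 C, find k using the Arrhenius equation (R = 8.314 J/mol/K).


T_K = T_C + 273.15 = 44.6600 + 273.15 = 317.8100 K
exponent = -Ea / (R * T_K) = -50749.9740 / (8.314 * 317.8100) = -19.2069
k = A * exp(exponent) = 112311.7860 * exp(-19.2069) = 5.1163e-04 1/s


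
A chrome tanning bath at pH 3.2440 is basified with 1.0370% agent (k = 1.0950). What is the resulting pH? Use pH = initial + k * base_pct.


Formula: pH_final = pH_initial + k * base_pct
Substituting: pH_final = 3.2440 + 1.0950 * 1.0370
Result: 4.3795


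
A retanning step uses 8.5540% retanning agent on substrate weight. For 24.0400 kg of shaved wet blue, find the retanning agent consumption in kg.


Formula: Retan = substrate * pct / 100
Substituting: Retan = 24.0400 * 8.5540 / 100
Result: 2.0564 kg


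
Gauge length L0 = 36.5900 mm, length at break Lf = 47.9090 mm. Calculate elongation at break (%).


Formula: Elongation = (Lf - L0) / L0 * 100
Substituting: Elongation = (47.9090 - 36.5900) / 36.5900 * 100
Result: 30.9347 %


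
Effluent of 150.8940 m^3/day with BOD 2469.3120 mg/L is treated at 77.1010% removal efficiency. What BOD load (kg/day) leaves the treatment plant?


Load_in = volume * conc / 1000 = 150.8940 * 2469.3120 / 1000 = 372.6044 kg/day
Removed = Load_in * eff / 100 = 372.6044 * 77.1010 / 100 = 287.2817 kg/day
Load_out = Load_in - Removed = 372.6044 - 287.2817 = 85.3227 kg/day


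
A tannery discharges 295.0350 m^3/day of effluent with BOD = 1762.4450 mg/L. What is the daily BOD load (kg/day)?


Formula: BOD_load = volume * conc / 1000
Substituting: BOD_load = 295.0350 * 1762.4450 / 1000
Result: 519.9830 kg/day


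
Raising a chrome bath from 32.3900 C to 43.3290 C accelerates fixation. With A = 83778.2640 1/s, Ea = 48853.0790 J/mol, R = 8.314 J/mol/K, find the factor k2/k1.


T1 = 32.3900 + 273.15 = 305.5400 K; T2 = 43.3290 + 273.15 = 316.4790 K
k1 = A * exp(-Ea/(R*T1)) = 83778.2640 * exp(-48853.0790/(8.314*305.5400)) = 3.7238e-04 1/s
k2 = A * exp(-Ea/(R*T2)) = 83778.2640 * exp(-48853.0790/(8.314*316.4790)) = 7.2389e-04 1/s
k2/k1 = 7.2389e-04 / 3.7238e-04 = 1.9440


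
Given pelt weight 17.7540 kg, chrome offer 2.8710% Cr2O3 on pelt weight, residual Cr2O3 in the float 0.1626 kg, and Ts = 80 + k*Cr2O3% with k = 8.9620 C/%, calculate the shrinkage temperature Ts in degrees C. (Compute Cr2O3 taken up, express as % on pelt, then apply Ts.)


Offered = pelt * offer_pct / 100 = 17.7540 * 2.8710 / 100 = 0.5097 kg
Uptake = offered - residual = 0.5097 - 0.1626 = 0.3471 kg
Cr2O3% on pelt = uptake / pelt * 100 = 0.3471 / 17.7540 * 100 = 1.9552 %
Ts = 80 + k * Cr2O3% = 80 + 8.9620 * 1.9552 = 97.5221 C


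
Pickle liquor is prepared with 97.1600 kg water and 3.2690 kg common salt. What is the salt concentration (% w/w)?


Formula: Conc = salt / (water + salt) * 100
Substituting: Conc = 3.2690 / (97.1600 + 3.2690) * 100
Result: 3.2550 %


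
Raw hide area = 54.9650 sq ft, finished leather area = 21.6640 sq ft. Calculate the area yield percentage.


Formula: Yield = finished / raw * 100
Substituting: Yield = 21.6640 / 54.9650 * 100
Result: 39.4142 %


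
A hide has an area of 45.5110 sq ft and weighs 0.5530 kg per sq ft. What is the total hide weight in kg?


Formula: Weight = area * weight_per_sqft
Substituting: Weight = 45.5110 * 0.5530
Result: 25.1676 kg


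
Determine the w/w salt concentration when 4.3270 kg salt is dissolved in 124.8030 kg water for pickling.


Formula: Conc = salt / (water + salt) * 100
Substituting: Conc = 4.3270 / (124.8030 + 4.3270) * 100
Result: 3.3509 %


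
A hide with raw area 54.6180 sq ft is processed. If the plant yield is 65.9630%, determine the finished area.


Formula: finished = raw * yield / 100
Substituting: finished = 54.6180 * 65.9630 / 100
Result: 36.0277 sq ft


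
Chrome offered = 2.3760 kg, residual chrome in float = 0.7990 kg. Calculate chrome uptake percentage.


Formula: Uptake = (offered - residual) / offered * 100
Substituting: Uptake = (2.3760 - 0.7990) / 2.3760 * 100
Result: 66.3721 %


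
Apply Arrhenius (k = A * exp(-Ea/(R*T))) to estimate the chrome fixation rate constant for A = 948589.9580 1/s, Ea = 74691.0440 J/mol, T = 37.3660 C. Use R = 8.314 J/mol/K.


T_K = T_C + 273.15 = 37.3660 + 273.15 = 310.5160 K
exponent = -Ea / (R * T_K) = -74691.0440 / (8.314 * 310.5160) = -28.9317
k = A * exp(exponent) = 948589.9580 * exp(-28.9317) = 2.5834e-07 1/s


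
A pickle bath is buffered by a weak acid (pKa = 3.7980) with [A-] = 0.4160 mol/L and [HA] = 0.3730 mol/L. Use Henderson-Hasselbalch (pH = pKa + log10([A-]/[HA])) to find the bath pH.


ratio = [A-] / [HA] = 0.4160 / 0.3730 = 1.1153
log10(ratio) = 0.0473845
pH = pKa + log10(ratio) = 3.7980 + 0.0473845 = 3.8454


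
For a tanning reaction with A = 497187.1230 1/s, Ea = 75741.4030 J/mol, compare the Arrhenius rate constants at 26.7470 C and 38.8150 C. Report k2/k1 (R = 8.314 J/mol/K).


T1 = 26.7470 + 273.15 = 299.8970 K; T2 = 38.8150 + 273.15 = 311.9650 K
k1 = A * exp(-Ea/(R*T1)) = 497187.1230 * exp(-75741.4030/(8.314*299.8970)) = 3.1898e-08 1/s
k2 = A * exp(-Ea/(R*T2)) = 497187.1230 * exp(-75741.4030/(8.314*311.9650)) = 1.0330e-07 1/s
k2/k1 = 1.0330e-07 / 3.1898e-08 = 3.2385


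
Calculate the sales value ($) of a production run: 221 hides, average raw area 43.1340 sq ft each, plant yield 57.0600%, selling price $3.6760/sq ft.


Raw_total = N * avg_area = 221 * 43.1340 = 9532.6140 sq ft
Finished = Raw_total * yield / 100 = 9532.6140 * 57.0600 / 100 = 5439.3095 sq ft
Value = Finished * price = 5439.3095 * 3.6760 = 19994.9019 $


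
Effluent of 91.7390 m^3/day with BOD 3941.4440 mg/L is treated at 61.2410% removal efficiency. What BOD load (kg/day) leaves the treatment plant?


Load_in = volume * conc / 1000 = 91.7390 * 3941.4440 / 1000 = 361.5841 kg/day
Removed = Load_in * eff / 100 = 361.5841 * 61.2410 / 100 = 221.4377 kg/day
Load_out = Load_in - Removed = 361.5841 - 221.4377 = 140.1464 kg/day


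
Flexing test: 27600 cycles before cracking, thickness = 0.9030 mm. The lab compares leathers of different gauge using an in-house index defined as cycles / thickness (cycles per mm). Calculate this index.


Formula: Index = cycles / thickness
Substituting: Index = 27600 / 0.9030
Result: 30564.7841 cycles/mm


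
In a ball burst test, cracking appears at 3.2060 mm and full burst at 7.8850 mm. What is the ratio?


Formula: Ratio = crack / burst
Substituting: Ratio = 3.2060 / 7.8850
Result: 0.4066


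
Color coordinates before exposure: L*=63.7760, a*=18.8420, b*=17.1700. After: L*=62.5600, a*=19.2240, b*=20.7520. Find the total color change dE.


dL = -1.2160, da = 0.3820, db = 3.5820
dE = sqrt((-1.2160)^2 + 0.3820^2 + 3.5820^2) = 3.8020


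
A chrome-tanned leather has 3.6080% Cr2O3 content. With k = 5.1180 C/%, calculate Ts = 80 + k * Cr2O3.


Formula: Ts = 80 + k * Cr2O3
Substituting: Ts = 80 + 5.1180 * 3.6080
Result: 98.4657 C


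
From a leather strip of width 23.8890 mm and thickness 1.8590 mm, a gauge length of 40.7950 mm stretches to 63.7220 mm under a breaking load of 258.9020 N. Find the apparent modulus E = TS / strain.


TS = F / (w * t) = 258.9020 / (23.8890 * 1.8590) = 5.8299 N/mm^2
strain = (Lf - L0) / L0 = (63.7220 - 40.7950) / 40.7950 = 0.5620
E = TS / strain = 5.8299 / 0.5620 = 10.3733 N/mm^2


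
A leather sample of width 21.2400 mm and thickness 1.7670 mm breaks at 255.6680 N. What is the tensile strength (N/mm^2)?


Formula: TS = force / (width * thickness)
Substituting: TS = 255.6680 / (21.2400 * 1.7670)
Result: 6.8122 N/mm^2


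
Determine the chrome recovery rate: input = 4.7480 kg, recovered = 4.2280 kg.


Formula: Recovery = recovered / input * 100
Substituting: Recovery = 4.2280 / 4.7480 * 100
Result: 89.0480 %


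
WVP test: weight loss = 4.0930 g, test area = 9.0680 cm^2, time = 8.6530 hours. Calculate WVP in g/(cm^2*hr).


Formula: WVP = loss / (area * time)
Substituting: WVP = 4.0930 / (9.0680 * 8.6530)
Result: 0.0521631 g/(cm^2*hr)


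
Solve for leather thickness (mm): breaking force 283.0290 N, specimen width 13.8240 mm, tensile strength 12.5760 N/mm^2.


Formula: t = F / (TS * w)
Substituting: t = 283.0290 / (12.5760 * 13.8240)
Result: 1.6280 mm


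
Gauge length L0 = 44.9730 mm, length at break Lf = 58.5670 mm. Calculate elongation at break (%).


Formula: Elongation = (Lf - L0) / L0 * 100
Substituting: Elongation = (58.5670 - 44.9730) / 44.9730 * 100
Result: 30.2270 %


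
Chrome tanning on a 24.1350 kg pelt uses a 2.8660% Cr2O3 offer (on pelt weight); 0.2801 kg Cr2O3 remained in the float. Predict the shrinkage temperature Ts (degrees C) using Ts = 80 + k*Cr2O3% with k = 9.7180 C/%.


Offered = pelt * offer_pct / 100 = 24.1350 * 2.8660 / 100 = 0.6917 kg
Uptake = offered - residual = 0.6917 - 0.2801 = 0.4116 kg
Cr2O3% on pelt = uptake / pelt * 100 = 0.4116 / 24.1350 * 100 = 1.7054 %
Ts = 80 + k * Cr2O3% = 80 + 9.7180 * 1.7054 = 96.5735 C


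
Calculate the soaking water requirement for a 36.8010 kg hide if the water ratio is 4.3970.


Formula: Water = hide_weight * ratio
Substituting: Water = 36.8010 * 4.3970
Result: 161.8140 kg


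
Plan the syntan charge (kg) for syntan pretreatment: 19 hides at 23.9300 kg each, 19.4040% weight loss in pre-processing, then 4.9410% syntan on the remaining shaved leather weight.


Total_raw = N * avg_wt = 19 * 23.9300 = 454.6700 kg
Substrate = Total_raw * (1 - loss/100) = 454.6700 * (1 - 19.4040/100) = 366.4458 kg
Syntan = Substrate * pct / 100 = 366.4458 * 4.9410 / 100 = 18.1061 kg


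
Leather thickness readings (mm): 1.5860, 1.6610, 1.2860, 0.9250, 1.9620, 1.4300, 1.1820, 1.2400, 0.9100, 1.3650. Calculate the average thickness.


Formula: Average = sum / n
Substituting: Average = 13.5470 / 10
Result: 1.3547 mm


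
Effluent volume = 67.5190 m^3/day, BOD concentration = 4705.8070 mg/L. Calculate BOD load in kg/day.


Formula: BOD_load = volume * conc / 1000
Substituting: BOD_load = 67.5190 * 4705.8070 / 1000
Result: 317.7314 kg/day


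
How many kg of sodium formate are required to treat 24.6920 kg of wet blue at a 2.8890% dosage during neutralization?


Formula: Neutralizer = substrate * pct / 100
Substituting: Neutralizer = 24.6920 * 2.8890 / 100
Result: 0.7134 kg


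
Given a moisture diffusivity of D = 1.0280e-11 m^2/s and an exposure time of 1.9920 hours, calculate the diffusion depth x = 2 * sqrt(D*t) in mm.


t = 1.9920 hr * 3600 = 7171.2000 s
D * t = 1.0280e-11 * 7171.2000 = 7.3720e-08
x = 2 * sqrt(D*t) = 2 * sqrt(7.3720e-08) = 5.4303e-04 m = 0.5430 mm


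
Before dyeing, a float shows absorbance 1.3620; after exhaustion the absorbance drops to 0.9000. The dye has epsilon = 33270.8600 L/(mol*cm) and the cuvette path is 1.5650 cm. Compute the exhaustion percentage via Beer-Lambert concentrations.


c_initial = A_i / (epsilon * l) = 1.3620 / (33270.8600 * 1.5650) = 2.6158e-05 mol/L
c_final = A_f / (epsilon * l) = 0.9000 / (33270.8600 * 1.5650) = 1.7285e-05 mol/L
Exhaustion = (c_initial - c_final) / c_initial * 100 = (2.6158e-05 - 1.7285e-05) / 2.6158e-05 * 100 = 33.9207 %


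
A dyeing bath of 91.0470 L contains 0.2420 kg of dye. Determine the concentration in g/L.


Formula: Conc = dye_mass(kg) / volume(L) * 1000
Substituting: Conc = 0.2420 / 91.0470 * 1000
Result: 2.6580 g/L


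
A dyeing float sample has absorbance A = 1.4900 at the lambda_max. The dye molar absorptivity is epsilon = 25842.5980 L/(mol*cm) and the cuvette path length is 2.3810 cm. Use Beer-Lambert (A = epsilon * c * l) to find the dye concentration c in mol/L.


Formula: c = A / (epsilon * l)
Substituting: c = 1.4900 / (25842.5980 * 2.3810)
Result: 2.4215e-05 mol/L


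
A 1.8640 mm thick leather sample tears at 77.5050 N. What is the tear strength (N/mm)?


Formula: Tear strength = force / thickness
Substituting: Tear strength = 77.5050 / 1.8640
Result: 41.5799 N/mm


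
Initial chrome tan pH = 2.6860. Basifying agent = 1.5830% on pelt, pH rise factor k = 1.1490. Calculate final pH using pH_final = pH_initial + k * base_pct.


Formula: pH_final = pH_initial + k * base_pct
Substituting: pH_final = 2.6860 + 1.1490 * 1.5830
Result: 4.5049


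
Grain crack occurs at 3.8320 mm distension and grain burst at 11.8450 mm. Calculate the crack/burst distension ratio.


Formula: Ratio = crack / burst
Substituting: Ratio = 3.8320 / 11.8450
Result: 0.3235


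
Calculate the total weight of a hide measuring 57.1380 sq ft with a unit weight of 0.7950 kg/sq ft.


Formula: Weight = area * weight_per_sqft
Substituting: Weight = 57.1380 * 0.7950
Result: 45.4247 kg


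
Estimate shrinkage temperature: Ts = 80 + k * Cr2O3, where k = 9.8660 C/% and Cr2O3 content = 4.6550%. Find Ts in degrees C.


Formula: Ts = 80 + k * Cr2O3
Substituting: Ts = 80 + 9.8660 * 4.6550
Result: 125.9262 C


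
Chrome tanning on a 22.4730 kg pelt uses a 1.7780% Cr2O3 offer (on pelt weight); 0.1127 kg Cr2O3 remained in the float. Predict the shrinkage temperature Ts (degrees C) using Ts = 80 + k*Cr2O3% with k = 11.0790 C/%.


Offered = pelt * offer_pct / 100 = 22.4730 * 1.7780 / 100 = 0.3996 kg
Uptake = offered - residual = 0.3996 - 0.1127 = 0.2869 kg
Cr2O3% on pelt = uptake / pelt * 100 = 0.2869 / 22.4730 * 100 = 1.2765 %
Ts = 80 + k * Cr2O3% = 80 + 11.0790 * 1.2765 = 94.1424 C


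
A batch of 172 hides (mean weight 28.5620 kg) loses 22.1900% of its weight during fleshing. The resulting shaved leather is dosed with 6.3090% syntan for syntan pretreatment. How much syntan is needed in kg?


Total_raw = N * avg_wt = 172 * 28.5620 = 4912.6640 kg
Substrate = Total_raw * (1 - loss/100) = 4912.6640 * (1 - 22.1900/100) = 3822.5439 kg
Syntan = Substrate * pct / 100 = 3822.5439 * 6.3090 / 100 = 241.1643 kg


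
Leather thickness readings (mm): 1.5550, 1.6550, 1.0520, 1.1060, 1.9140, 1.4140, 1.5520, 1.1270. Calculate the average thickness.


Formula: Average = sum / n
Substituting: Average = 11.3750 / 8
Result: 1.4219 mm


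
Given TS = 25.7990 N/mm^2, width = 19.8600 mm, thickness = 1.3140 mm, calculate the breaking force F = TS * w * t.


Formula: F = TS * w * t
Substituting: F = 25.7990 * 19.8600 * 1.3140
Result: 673.2517 N


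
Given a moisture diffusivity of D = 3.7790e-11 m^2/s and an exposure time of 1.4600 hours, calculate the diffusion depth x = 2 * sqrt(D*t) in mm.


t = 1.4600 hr * 3600 = 5256.0000 s
D * t = 3.7790e-11 * 5256.0000 = 1.9862e-07
x = 2 * sqrt(D*t) = 2 * sqrt(1.9862e-07) = 8.9135e-04 m = 0.8913 mm


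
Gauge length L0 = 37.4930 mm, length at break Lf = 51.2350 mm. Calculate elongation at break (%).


Formula: Elongation = (Lf - L0) / L0 * 100
Substituting: Elongation = (51.2350 - 37.4930) / 37.4930 * 100
Result: 36.6522 %


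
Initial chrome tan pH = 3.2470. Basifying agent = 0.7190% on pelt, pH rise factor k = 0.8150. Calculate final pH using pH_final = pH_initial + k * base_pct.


Formula: pH_final = pH_initial + k * base_pct
Substituting: pH_final = 3.2470 + 0.8150 * 0.7190
Result: 3.8330


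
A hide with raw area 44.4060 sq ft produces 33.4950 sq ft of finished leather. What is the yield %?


Formula: Yield = finished / raw * 100
Substituting: Yield = 33.4950 / 44.4060 * 100
Result: 75.4290 %


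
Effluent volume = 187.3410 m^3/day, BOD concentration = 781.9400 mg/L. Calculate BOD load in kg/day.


Formula: BOD_load = volume * conc / 1000
Substituting: BOD_load = 187.3410 * 781.9400 / 1000
Result: 146.4894 kg/day


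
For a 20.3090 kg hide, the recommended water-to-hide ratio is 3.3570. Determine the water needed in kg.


Formula: Water = hide_weight * ratio
Substituting: Water = 20.3090 * 3.3570
Result: 68.1773 kg


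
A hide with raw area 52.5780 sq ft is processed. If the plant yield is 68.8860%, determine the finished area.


Formula: finished = raw * yield / 100
Substituting: finished = 52.5780 * 68.8860 / 100
Result: 36.2189 sq ft


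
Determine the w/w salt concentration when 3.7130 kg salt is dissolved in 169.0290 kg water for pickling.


Formula: Conc = salt / (water + salt) * 100
Substituting: Conc = 3.7130 / (169.0290 + 3.7130) * 100
Result: 2.1494 %


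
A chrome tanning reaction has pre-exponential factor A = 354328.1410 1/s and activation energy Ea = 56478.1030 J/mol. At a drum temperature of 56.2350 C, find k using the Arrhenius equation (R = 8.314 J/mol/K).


T_K = T_C + 273.15 = 56.2350 + 273.15 = 329.3850 K
exponent = -Ea / (R * T_K) = -56478.1030 / (8.314 * 329.3850) = -20.6237
k = A * exp(exponent) = 354328.1410 * exp(-20.6237) = 3.9143e-04 1/s


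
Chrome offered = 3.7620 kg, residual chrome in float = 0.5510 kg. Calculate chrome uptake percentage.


Formula: Uptake = (offered - residual) / offered * 100
Substituting: Uptake = (3.7620 - 0.5510) / 3.7620 * 100
Result: 85.3535 %


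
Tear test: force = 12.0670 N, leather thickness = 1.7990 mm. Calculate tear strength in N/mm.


Formula: Tear strength = force / thickness
Substituting: Tear strength = 12.0670 / 1.7990
Result: 6.7076 N/mm


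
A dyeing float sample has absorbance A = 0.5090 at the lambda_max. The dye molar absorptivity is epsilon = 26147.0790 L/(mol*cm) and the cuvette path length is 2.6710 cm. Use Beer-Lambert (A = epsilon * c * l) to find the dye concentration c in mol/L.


Formula: c = A / (epsilon * l)
Substituting: c = 0.5090 / (26147.0790 * 2.6710)
Result: 7.2882e-06 mol/L


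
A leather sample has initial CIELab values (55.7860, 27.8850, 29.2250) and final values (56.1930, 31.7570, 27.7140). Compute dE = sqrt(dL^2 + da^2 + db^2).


dL = 0.4070, da = 3.8720, db = -1.5110
dE = sqrt(0.4070^2 + 3.8720^2 + (-1.5110)^2) = 4.1763


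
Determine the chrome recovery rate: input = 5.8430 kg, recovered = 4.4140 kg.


Formula: Recovery = recovered / input * 100
Substituting: Recovery = 4.4140 / 5.8430 * 100
Result: 75.5434 %


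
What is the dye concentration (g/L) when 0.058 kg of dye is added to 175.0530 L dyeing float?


Formula: Conc = dye_mass(kg) / volume(L) * 1000
Substituting: Conc = 0.058 / 175.0530 * 1000
Result: 0.3313 g/L


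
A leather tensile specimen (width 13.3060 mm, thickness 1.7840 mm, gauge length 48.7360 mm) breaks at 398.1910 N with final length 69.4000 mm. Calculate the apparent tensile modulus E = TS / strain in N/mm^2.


TS = F / (w * t) = 398.1910 / (13.3060 * 1.7840) = 16.7745 N/mm^2
strain = (Lf - L0) / L0 = (69.4000 - 48.7360) / 48.7360 = 0.4240
E = TS / strain = 16.7745 / 0.4240 = 39.5626 N/mm^2


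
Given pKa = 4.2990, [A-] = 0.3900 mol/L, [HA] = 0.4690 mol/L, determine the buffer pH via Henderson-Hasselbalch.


ratio = [A-] / [HA] = 0.3900 / 0.4690 = 0.8316
log10(ratio) = -0.0801082
pH = pKa + log10(ratio) = 4.2990 - 0.0801082 = 4.2189


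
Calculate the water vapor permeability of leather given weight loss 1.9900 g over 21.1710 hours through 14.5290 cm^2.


Formula: WVP = loss / (area * time)
Substituting: WVP = 1.9900 / (14.5290 * 21.1710)
Result: 0.00646958 g/(cm^2*hr)


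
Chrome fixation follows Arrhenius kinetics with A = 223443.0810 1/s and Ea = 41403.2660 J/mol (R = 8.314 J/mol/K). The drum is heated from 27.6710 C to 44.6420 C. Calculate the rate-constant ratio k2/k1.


T1 = 27.6710 + 273.15 = 300.8210 K; T2 = 44.6420 + 273.15 = 317.7920 K
k1 = A * exp(-Ea/(R*T1)) = 223443.0810 * exp(-41403.2660/(8.314*300.8210)) = 0.0144422 1/s
k2 = A * exp(-Ea/(R*T2)) = 223443.0810 * exp(-41403.2660/(8.314*317.7920)) = 0.0349603 1/s
k2/k1 = 0.0349603 / 0.0144422 = 2.4207


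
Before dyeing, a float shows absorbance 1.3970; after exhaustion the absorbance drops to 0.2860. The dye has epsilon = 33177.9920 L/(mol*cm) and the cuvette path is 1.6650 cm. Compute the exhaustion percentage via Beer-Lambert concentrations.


c_initial = A_i / (epsilon * l) = 1.3970 / (33177.9920 * 1.6650) = 2.5289e-05 mol/L
c_final = A_f / (epsilon * l) = 0.2860 / (33177.9920 * 1.6650) = 5.1773e-06 mol/L
Exhaustion = (c_initial - c_final) / c_initial * 100 = (2.5289e-05 - 5.1773e-06) / 2.5289e-05 * 100 = 79.5276 %


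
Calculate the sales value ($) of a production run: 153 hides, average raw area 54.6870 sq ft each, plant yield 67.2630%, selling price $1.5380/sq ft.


Raw_total = N * avg_area = 153 * 54.6870 = 8367.1110 sq ft
Finished = Raw_total * yield / 100 = 8367.1110 * 67.2630 / 100 = 5627.9699 sq ft
Value = Finished * price = 5627.9699 * 1.5380 = 8655.8177 $


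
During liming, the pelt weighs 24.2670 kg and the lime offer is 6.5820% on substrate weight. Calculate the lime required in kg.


Formula: Lime = substrate * pct / 100
Substituting: Lime = 24.2670 * 6.5820 / 100
Result: 1.5973 kg


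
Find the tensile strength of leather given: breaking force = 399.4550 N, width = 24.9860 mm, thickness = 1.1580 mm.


Formula: TS = force / (width * thickness)
Substituting: TS = 399.4550 / (24.9860 * 1.1580)
Result: 13.8058 N/mm^2


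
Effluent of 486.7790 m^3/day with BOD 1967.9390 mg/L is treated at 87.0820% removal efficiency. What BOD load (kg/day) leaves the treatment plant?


Load_in = volume * conc / 1000 = 486.7790 * 1967.9390 / 1000 = 957.9514 kg/day
Removed = Load_in * eff / 100 = 957.9514 * 87.0820 / 100 = 834.2032 kg/day
Load_out = Load_in - Removed = 957.9514 - 834.2032 = 123.7482 kg/day


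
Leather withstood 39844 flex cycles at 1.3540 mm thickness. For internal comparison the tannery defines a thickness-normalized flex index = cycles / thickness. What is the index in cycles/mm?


Formula: Index = cycles / thickness
Substituting: Index = 39844 / 1.3540
Result: 29426.8833 cycles/mm


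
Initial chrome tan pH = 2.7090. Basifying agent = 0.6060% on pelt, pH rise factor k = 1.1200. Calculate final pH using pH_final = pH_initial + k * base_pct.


Formula: pH_final = pH_initial + k * base_pct
Substituting: pH_final = 2.7090 + 1.1200 * 0.6060
Result: 3.3877


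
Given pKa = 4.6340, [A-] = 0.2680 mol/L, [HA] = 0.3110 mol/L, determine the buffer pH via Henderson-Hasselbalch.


ratio = [A-] / [HA] = 0.2680 / 0.3110 = 0.8617
log10(ratio) = -0.0646256
pH = pKa + log10(ratio) = 4.6340 - 0.0646256 = 4.5694


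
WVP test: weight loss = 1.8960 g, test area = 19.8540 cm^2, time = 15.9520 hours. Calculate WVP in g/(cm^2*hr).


Formula: WVP = loss / (area * time)
Substituting: WVP = 1.8960 / (19.8540 * 15.9520)
Result: 0.00598653 g/(cm^2*hr)
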